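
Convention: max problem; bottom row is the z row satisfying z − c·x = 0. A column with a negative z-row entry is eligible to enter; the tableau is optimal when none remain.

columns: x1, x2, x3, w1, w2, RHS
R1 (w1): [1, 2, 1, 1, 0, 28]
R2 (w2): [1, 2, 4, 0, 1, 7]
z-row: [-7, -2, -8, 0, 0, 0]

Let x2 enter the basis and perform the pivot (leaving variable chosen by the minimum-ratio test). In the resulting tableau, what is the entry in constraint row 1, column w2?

Ratio test on column x2 — row 1: 28/2 = 14; row 2: 7/2 = 7/2. Minimum is 7/2 at row 2 (w2 leaves); pivot element 2.
Divide row 2 by 2; eliminate column x2 from the other rows.
Row 1 update in column w2: 0 − 2·(1/2) = -1.

-1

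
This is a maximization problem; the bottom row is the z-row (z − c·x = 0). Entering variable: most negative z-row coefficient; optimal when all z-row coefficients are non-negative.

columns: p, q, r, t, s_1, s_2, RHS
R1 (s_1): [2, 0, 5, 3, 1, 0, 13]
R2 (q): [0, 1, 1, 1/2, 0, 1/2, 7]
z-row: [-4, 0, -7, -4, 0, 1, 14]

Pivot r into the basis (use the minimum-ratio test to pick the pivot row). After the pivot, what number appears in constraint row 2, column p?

-2/5

Ratio test on column r — row 1: 13/5 = 13/5; row 2: 7/1 = 7. Minimum is 13/5 at row 1 (s_1 leaves); pivot element 5.
Divide row 1 by 5; eliminate column r from the other rows.
Row 2 update in column p: 0 − 1·(2/5) = -2/5.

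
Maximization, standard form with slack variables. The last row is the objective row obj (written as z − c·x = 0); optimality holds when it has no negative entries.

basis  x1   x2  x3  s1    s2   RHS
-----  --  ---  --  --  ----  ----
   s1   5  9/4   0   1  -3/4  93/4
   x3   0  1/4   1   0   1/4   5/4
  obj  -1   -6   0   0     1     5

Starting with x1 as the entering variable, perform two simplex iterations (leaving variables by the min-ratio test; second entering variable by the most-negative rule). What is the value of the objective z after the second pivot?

Ratio test on column x1 — row 1: (93/4)/5 = 93/20; row 2: entry 0 ≤ 0. Minimum is 93/20 at row 1 (s1 leaves); pivot element 5.
Pivot on row 1; the obj-row RHS becomes 5 − (-1)·(93/20) = 193/20.
Next entering variable (most negative obj-row entry -111/20): x2.
Ratio test on column x2 — row 1: (93/20)/(9/20) = 31/3; row 2: (5/4)/(1/4) = 5. Minimum is 5 at row 2 (x3 leaves); pivot element 1/4.
After the second pivot the obj-row RHS is 193/20 − (-111/20)·5 = 187/5.

187/5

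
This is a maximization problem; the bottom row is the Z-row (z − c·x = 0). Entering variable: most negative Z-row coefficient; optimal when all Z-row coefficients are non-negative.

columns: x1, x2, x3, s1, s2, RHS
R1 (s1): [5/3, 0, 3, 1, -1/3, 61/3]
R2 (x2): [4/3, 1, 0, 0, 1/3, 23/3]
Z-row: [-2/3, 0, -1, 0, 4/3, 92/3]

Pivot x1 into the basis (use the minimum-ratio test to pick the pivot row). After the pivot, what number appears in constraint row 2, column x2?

Ratio test on column x1 — row 1: (61/3)/(5/3) = 61/5; row 2: (23/3)/(4/3) = 23/4. Minimum is 23/4 at row 2 (x2 leaves); pivot element 4/3.
Divide row 2 by 4/3; eliminate column x1 from the other rows.
In the new row 2, the x2 entry is the old entry divided by the pivot: 1/(4/3) = 3/4.

3/4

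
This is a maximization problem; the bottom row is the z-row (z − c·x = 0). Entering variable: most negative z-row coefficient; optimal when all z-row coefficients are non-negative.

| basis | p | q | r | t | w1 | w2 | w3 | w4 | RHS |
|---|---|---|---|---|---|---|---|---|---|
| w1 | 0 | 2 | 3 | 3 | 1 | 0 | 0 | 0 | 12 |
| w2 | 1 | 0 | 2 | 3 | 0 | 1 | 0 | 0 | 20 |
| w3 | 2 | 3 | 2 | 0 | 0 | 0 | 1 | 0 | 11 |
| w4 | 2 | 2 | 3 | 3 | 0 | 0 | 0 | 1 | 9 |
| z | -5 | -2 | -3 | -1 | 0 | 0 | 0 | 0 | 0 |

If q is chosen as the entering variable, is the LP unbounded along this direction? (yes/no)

no

Column q has positive entries in row(s) 1, 3, 4, so the ratio test bounds it — not unbounded.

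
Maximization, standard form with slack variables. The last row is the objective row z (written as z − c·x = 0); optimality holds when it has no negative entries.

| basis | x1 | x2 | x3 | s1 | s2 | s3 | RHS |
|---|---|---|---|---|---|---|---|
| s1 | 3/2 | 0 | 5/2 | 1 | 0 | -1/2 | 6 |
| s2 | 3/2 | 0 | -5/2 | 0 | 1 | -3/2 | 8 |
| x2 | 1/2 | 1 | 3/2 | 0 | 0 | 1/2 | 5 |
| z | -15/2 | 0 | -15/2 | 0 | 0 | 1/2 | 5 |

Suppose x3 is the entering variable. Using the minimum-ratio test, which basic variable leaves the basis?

s1

Column x3 entries and ratios — s1: 6/(5/2) = 12/5; s2: -5/2 ≤ 0, skip; x2: 5/(3/2) = 10/3.
Smallest ratio is 12/5 in the row of s1, so s1 leaves.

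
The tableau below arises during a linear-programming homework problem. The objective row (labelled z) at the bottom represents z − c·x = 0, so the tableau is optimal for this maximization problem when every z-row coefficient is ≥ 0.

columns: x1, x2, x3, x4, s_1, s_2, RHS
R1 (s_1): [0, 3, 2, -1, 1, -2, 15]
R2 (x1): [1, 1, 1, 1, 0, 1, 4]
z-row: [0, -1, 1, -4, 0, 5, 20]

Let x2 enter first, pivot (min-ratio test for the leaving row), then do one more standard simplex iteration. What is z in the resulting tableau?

Ratio test on column x2 — row 1: 15/3 = 5; row 2: 4/1 = 4. Minimum is 4 at row 2 (x1 leaves); pivot element 1.
Pivot on row 2; the z-row RHS becomes 20 − (-1)·4 = 24.
Next entering variable (most negative z-row entry -3): x4.
Ratio test on column x4 — row 1: entry -4 ≤ 0; row 2: 4/1 = 4. Minimum is 4 at row 2 (x2 leaves); pivot element 1.
After the second pivot the z-row RHS is 24 − (-3)·4 = 36.

36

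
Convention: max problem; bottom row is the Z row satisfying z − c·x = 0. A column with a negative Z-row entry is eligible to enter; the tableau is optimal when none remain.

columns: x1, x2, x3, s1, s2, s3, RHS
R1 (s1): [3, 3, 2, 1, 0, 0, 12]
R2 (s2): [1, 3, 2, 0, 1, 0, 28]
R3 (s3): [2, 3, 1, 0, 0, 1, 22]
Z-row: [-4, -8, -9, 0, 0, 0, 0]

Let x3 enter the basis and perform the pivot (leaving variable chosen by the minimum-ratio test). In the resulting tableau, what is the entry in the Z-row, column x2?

Ratio test on column x3 — row 1: 12/2 = 6; row 2: 28/2 = 14; row 3: 22/1 = 22. Minimum is 6 at row 1 (s1 leaves); pivot element 2.
Divide row 1 by 2; eliminate column x3 from the other rows.
Z-row update in column x2: -8 − (-9)·(3/2) = 11/2.

11/2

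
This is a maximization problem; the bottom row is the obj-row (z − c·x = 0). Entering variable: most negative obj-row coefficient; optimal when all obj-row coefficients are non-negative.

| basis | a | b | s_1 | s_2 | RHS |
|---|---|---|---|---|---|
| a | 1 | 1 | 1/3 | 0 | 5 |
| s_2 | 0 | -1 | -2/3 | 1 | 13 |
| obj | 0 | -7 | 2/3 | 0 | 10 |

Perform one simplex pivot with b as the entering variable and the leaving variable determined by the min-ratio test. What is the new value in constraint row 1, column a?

Ratio test on column b — row 1: 5/1 = 5; row 2: entry -1 ≤ 0. Minimum is 5 at row 1 (a leaves); pivot element 1.
Divide row 1 by 1; eliminate column b from the other rows.
In the new row 1, the a entry is the old entry divided by the pivot: 1/1 = 1.

1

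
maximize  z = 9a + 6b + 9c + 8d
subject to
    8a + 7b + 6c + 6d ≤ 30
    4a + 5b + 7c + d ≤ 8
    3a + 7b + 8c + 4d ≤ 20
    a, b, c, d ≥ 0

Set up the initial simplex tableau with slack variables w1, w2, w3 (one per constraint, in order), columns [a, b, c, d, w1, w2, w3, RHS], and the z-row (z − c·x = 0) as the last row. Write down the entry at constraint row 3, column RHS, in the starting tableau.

20

The RHS of constraint 3 is b_3 = 20.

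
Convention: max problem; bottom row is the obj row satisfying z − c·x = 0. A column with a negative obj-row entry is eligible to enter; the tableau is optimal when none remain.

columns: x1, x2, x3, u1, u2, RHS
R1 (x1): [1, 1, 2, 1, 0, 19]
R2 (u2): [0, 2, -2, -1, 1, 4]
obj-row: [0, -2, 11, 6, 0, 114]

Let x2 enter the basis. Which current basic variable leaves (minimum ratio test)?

u2

Column x2 entries and ratios — x1: 19/1 = 19; u2: 4/2 = 2.
Smallest ratio is 2 in the row of u2, so u2 leaves.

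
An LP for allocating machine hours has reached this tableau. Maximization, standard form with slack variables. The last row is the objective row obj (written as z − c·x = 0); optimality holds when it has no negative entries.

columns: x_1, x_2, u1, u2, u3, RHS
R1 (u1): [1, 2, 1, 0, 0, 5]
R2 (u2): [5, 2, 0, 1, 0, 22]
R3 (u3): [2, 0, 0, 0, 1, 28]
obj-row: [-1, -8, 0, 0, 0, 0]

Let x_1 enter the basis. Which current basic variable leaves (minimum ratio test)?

u2

Column x_1 entries and ratios — u1: 5/1 = 5; u2: 22/5 = 22/5; u3: 28/2 = 14.
Smallest ratio is 22/5 in the row of u2, so u2 leaves.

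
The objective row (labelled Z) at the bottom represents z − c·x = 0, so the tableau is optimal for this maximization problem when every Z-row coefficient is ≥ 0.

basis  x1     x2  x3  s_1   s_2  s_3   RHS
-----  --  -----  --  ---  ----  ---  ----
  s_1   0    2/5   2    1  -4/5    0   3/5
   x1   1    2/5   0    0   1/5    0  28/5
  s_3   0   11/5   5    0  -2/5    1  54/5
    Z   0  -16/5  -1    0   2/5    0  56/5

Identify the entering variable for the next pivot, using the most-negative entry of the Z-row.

Negative Z-row entries: x2: -16/5, x3: -1.
The most negative is -16/5 in column x2, so x2 enters.

x2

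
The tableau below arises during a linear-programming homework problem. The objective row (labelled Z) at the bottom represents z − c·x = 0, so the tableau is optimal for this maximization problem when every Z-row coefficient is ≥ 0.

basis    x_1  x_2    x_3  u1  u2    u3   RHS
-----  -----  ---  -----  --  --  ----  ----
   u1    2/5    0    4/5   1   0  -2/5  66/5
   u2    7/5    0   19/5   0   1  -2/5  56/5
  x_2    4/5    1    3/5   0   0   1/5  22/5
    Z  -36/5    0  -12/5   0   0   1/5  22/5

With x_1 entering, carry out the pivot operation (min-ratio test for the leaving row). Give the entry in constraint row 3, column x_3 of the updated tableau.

3/4

Ratio test on column x_1 — row 1: (66/5)/(2/5) = 33; row 2: (56/5)/(7/5) = 8; row 3: (22/5)/(4/5) = 11/2. Minimum is 11/2 at row 3 (x_2 leaves); pivot element 4/5.
Divide row 3 by 4/5; eliminate column x_1 from the other rows.
In the new row 3, the x_3 entry is the old entry divided by the pivot: (3/5)/(4/5) = 3/4.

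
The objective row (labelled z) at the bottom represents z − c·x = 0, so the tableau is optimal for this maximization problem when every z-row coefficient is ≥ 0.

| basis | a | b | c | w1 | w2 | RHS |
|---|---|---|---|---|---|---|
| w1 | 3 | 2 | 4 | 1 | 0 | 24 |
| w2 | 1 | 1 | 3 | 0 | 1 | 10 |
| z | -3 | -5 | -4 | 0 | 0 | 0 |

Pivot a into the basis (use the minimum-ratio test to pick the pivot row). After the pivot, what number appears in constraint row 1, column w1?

1/3

Ratio test on column a — row 1: 24/3 = 8; row 2: 10/1 = 10. Minimum is 8 at row 1 (w1 leaves); pivot element 3.
Divide row 1 by 3; eliminate column a from the other rows.
In the new row 1, the w1 entry is the old entry divided by the pivot: 1/3 = 1/3.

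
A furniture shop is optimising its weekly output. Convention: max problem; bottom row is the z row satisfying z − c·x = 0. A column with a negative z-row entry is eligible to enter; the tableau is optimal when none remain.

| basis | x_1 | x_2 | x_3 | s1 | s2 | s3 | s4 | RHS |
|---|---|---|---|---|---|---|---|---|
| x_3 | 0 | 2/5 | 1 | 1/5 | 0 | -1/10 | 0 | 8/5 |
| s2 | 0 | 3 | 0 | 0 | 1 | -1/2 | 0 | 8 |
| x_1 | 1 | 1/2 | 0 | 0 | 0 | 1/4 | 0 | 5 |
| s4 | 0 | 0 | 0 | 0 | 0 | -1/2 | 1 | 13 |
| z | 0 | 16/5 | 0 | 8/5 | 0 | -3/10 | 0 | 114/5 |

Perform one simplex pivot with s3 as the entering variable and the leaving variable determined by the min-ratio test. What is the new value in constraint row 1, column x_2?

Ratio test on column s3 — row 1: entry -1/10 ≤ 0; row 2: entry -1/2 ≤ 0; row 3: 5/(1/4) = 20; row 4: entry -1/2 ≤ 0. Minimum is 20 at row 3 (x_1 leaves); pivot element 1/4.
Divide row 3 by 1/4; eliminate column s3 from the other rows.
Row 1 update in column x_2: 2/5 − (-1/10)·2 = 3/5.

3/5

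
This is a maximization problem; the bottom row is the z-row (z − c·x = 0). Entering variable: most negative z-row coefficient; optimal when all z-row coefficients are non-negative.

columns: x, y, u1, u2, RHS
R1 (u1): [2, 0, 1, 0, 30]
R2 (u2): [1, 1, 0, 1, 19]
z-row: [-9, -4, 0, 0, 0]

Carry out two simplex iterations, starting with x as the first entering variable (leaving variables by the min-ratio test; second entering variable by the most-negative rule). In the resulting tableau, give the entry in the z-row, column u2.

4

Ratio test on column x — row 1: 30/2 = 15; row 2: 19/1 = 19. Minimum is 15 at row 1 (u1 leaves); pivot element 2.
Divide row 1 by 2; eliminate column x from the other rows.
Second iteration: most negative z-row entry is -4 in column y, so y enters.
Ratio test on column y — row 1: entry 0 ≤ 0; row 2: 4/1 = 4. Minimum is 4 at row 2 (u2 leaves); pivot element 1.
Divide row 2 by 1; eliminate column y from the other rows.
After both pivots, the entry at the z-row, column u2 is 4.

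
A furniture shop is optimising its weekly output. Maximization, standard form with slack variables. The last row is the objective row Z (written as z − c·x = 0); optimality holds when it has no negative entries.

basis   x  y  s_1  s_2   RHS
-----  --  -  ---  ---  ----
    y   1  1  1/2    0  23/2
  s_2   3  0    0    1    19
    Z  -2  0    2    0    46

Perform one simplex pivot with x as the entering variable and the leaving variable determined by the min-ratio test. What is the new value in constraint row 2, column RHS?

19/3

Ratio test on column x — row 1: (23/2)/1 = 23/2; row 2: 19/3 = 19/3. Minimum is 19/3 at row 2 (s_2 leaves); pivot element 3.
Divide row 2 by 3; eliminate column x from the other rows.
In the new row 2, the RHS entry is the old entry divided by the pivot: 19/3 = 19/3.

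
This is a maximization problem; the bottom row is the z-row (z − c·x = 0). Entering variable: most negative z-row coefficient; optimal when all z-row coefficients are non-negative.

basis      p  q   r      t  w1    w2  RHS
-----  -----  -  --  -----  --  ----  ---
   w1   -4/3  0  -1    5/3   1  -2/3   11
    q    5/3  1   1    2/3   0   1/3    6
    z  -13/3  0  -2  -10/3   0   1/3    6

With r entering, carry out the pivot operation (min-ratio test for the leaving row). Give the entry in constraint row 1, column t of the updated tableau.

7/3

Ratio test on column r — row 1: entry -1 ≤ 0; row 2: 6/1 = 6. Minimum is 6 at row 2 (q leaves); pivot element 1.
Divide row 2 by 1; eliminate column r from the other rows.
Row 1 update in column t: 5/3 − (-1)·(2/3) = 7/3.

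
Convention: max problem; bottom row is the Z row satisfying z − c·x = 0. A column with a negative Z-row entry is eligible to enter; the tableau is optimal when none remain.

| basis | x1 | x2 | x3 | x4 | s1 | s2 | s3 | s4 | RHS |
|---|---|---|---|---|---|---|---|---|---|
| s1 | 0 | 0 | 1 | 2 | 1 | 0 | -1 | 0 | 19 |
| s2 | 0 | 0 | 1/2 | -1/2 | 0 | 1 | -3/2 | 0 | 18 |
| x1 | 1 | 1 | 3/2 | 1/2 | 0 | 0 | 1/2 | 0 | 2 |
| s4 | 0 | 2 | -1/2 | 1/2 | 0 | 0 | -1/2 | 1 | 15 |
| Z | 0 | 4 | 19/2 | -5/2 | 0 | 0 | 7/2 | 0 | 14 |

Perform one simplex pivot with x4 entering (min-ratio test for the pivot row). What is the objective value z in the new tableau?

24

Ratio test on column x4 — row 1: 19/2 = 19/2; row 2: entry -1/2 ≤ 0; row 3: 2/(1/2) = 4; row 4: 15/(1/2) = 30. Minimum is 4 at row 3 (x1 leaves); pivot element 1/2.
Pivot on row 3; the Z-row RHS becomes 14 − (-5/2)·4 = 24.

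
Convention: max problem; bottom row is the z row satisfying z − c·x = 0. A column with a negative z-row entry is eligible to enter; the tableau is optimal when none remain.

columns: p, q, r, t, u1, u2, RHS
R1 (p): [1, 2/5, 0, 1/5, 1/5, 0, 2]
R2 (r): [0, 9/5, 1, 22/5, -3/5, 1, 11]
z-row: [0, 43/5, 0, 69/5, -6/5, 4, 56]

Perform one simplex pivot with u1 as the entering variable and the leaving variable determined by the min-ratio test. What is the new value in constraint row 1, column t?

1

Ratio test on column u1 — row 1: 2/(1/5) = 10; row 2: entry -3/5 ≤ 0. Minimum is 10 at row 1 (p leaves); pivot element 1/5.
Divide row 1 by 1/5; eliminate column u1 from the other rows.
In the new row 1, the t entry is the old entry divided by the pivot: (1/5)/(1/5) = 1.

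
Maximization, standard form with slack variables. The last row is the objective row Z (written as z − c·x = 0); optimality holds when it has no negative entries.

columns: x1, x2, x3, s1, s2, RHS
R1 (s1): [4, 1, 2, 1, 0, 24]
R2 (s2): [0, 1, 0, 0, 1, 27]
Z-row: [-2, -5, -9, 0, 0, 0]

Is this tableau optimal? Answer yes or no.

no

The Z-row has a negative entry -9 in column x3, so it is not optimal.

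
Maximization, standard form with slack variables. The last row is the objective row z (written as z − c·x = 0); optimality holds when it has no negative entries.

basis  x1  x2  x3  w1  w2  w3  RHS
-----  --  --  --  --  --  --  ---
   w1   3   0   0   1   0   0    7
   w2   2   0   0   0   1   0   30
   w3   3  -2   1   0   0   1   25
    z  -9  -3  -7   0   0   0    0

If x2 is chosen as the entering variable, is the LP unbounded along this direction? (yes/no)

yes

Every constraint-row entry in column x2 is ≤ 0, so increasing x2 is unbounded.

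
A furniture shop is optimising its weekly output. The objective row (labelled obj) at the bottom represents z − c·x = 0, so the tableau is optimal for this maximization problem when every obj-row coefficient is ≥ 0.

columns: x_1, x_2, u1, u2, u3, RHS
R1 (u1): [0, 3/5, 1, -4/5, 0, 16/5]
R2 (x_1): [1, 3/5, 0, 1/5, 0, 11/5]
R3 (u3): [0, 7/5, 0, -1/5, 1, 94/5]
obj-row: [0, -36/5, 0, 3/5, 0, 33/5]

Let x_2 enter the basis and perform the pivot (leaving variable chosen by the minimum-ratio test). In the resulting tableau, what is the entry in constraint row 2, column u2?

Ratio test on column x_2 — row 1: (16/5)/(3/5) = 16/3; row 2: (11/5)/(3/5) = 11/3; row 3: (94/5)/(7/5) = 94/7. Minimum is 11/3 at row 2 (x_1 leaves); pivot element 3/5.
Divide row 2 by 3/5; eliminate column x_2 from the other rows.
In the new row 2, the u2 entry is the old entry divided by the pivot: (1/5)/(3/5) = 1/3.

1/3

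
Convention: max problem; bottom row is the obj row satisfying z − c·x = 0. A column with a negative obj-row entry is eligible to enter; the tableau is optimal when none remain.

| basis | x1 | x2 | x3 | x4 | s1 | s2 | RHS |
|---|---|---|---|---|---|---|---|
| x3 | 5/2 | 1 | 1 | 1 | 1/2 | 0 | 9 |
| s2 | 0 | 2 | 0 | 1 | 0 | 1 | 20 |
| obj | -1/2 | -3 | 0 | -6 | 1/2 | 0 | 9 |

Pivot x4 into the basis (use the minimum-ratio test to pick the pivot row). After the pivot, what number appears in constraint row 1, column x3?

Ratio test on column x4 — row 1: 9/1 = 9; row 2: 20/1 = 20. Minimum is 9 at row 1 (x3 leaves); pivot element 1.
Divide row 1 by 1; eliminate column x4 from the other rows.
In the new row 1, the x3 entry is the old entry divided by the pivot: 1/1 = 1.

1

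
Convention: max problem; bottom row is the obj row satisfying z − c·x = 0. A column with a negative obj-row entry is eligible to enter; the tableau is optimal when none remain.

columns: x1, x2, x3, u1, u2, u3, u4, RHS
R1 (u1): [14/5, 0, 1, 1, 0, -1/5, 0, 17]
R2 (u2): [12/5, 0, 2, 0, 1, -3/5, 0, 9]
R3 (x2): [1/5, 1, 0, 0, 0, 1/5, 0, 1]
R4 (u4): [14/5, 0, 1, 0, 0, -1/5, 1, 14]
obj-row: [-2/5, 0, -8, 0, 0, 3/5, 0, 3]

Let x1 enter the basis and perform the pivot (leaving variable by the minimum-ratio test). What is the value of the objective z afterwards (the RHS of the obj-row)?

Ratio test on column x1 — row 1: 17/(14/5) = 85/14; row 2: 9/(12/5) = 15/4; row 3: 1/(1/5) = 5; row 4: 14/(14/5) = 5. Minimum is 15/4 at row 2 (u2 leaves); pivot element 12/5.
Pivot on row 2; the obj-row RHS becomes 3 − (-2/5)·(15/4) = 9/2.

9/2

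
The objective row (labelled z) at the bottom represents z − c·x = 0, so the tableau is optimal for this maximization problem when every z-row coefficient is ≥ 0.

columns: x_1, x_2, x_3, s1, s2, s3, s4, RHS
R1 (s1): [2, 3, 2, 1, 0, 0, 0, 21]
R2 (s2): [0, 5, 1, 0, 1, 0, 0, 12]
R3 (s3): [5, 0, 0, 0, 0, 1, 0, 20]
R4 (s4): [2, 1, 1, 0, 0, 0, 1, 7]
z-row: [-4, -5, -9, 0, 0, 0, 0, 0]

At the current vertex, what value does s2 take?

s2 is basic (row 2); its value is the RHS of that row, 12.

12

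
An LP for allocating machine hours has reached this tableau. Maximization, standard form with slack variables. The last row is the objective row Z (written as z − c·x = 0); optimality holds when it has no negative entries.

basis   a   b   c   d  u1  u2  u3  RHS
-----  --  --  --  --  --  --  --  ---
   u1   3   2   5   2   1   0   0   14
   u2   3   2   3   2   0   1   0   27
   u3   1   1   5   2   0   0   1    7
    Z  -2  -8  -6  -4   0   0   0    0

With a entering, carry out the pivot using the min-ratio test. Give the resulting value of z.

Ratio test on column a — row 1: 14/3 = 14/3; row 2: 27/3 = 9; row 3: 7/1 = 7. Minimum is 14/3 at row 1 (u1 leaves); pivot element 3.
Pivot on row 1; the Z-row RHS becomes 0 − (-2)·(14/3) = 28/3.

28/3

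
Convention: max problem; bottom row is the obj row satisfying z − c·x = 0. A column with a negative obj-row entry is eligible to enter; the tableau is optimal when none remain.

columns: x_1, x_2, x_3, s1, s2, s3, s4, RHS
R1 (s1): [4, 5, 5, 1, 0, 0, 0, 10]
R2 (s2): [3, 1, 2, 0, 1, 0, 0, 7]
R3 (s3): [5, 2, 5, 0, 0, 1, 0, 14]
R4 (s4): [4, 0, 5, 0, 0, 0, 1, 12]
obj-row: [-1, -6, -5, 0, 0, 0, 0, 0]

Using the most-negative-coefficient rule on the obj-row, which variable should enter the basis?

Negative obj-row entries: x_1: -1, x_2: -6, x_3: -5.
The most negative is -6 in column x_2, so x_2 enters.

x_2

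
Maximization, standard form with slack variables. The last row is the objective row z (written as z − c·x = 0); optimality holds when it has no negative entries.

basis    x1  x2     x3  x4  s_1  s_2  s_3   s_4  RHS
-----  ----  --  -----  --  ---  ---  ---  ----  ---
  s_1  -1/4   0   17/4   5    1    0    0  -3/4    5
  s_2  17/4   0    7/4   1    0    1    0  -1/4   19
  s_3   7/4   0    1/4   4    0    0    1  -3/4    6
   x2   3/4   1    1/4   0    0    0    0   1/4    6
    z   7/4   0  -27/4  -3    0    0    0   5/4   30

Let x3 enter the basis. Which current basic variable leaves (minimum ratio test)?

s_1

Column x3 entries and ratios — s_1: 5/(17/4) = 20/17; s_2: 19/(7/4) = 76/7; s_3: 6/(1/4) = 24; x2: 6/(1/4) = 24.
Smallest ratio is 20/17 in the row of s_1, so s_1 leaves.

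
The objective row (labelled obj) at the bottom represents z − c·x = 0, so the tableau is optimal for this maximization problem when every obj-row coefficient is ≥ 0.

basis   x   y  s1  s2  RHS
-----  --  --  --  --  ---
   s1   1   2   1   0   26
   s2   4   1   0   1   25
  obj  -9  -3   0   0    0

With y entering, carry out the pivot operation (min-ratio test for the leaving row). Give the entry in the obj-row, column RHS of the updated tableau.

Ratio test on column y — row 1: 26/2 = 13; row 2: 25/1 = 25. Minimum is 13 at row 1 (s1 leaves); pivot element 2.
Divide row 1 by 2; eliminate column y from the other rows.
obj-row update in column RHS: 0 − (-3)·13 = 39.

39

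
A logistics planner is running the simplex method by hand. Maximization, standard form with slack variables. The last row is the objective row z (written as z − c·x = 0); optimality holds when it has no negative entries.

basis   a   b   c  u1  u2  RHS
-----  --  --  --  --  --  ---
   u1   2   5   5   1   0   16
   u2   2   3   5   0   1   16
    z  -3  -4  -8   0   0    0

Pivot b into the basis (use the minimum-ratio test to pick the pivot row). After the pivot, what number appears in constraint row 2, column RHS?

32/5

Ratio test on column b — row 1: 16/5 = 16/5; row 2: 16/3 = 16/3. Minimum is 16/5 at row 1 (u1 leaves); pivot element 5.
Divide row 1 by 5; eliminate column b from the other rows.
Row 2 update in column RHS: 16 − 3·(16/5) = 32/5.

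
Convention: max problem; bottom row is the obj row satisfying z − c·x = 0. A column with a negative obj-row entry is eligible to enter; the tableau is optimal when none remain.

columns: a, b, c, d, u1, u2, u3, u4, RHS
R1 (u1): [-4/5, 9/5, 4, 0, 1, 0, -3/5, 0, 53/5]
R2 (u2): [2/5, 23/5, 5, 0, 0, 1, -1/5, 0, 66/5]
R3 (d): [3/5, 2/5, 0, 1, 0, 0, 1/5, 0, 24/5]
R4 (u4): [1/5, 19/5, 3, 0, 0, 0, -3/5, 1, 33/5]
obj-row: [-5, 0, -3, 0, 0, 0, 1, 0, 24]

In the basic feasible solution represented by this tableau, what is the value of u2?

u2 is basic (row 2); its value is the RHS of that row, 66/5.

66/5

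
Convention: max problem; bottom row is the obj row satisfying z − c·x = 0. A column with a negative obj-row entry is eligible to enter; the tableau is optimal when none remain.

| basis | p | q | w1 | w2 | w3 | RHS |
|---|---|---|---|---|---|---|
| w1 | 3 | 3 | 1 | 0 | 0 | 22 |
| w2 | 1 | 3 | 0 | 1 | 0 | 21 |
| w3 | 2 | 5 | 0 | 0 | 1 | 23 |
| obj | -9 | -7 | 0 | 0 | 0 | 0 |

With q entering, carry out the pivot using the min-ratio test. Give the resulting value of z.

Ratio test on column q — row 1: 22/3 = 22/3; row 2: 21/3 = 7; row 3: 23/5 = 23/5. Minimum is 23/5 at row 3 (w3 leaves); pivot element 5.
Pivot on row 3; the obj-row RHS becomes 0 − (-7)·(23/5) = 161/5.

161/5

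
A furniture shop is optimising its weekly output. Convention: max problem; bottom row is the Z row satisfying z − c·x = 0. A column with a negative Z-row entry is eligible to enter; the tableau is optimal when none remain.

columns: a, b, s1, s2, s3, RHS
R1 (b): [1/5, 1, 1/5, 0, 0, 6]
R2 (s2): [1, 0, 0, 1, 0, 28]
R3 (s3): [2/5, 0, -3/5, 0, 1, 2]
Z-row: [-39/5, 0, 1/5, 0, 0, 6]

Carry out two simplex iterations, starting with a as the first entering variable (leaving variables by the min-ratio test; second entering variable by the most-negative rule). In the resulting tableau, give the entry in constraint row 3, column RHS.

20

Ratio test on column a — row 1: 6/(1/5) = 30; row 2: 28/1 = 28; row 3: 2/(2/5) = 5. Minimum is 5 at row 3 (s3 leaves); pivot element 2/5.
Divide row 3 by 2/5; eliminate column a from the other rows.
Second iteration: most negative Z-row entry is -23/2 in column s1, so s1 enters.
Ratio test on column s1 — row 1: 5/(1/2) = 10; row 2: 23/(3/2) = 46/3; row 3: entry -3/2 ≤ 0. Minimum is 10 at row 1 (b leaves); pivot element 1/2.
Divide row 1 by 1/2; eliminate column s1 from the other rows.
After both pivots, the entry at constraint row 3, column RHS is 20.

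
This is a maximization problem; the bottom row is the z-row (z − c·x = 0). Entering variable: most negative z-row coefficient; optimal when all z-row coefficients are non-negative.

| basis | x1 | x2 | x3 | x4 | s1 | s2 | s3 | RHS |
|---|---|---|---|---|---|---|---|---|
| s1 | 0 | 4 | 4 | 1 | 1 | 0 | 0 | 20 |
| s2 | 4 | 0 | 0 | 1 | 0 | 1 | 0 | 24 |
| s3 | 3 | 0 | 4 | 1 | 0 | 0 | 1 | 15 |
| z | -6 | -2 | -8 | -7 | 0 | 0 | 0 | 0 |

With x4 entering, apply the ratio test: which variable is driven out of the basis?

s3

Column x4 entries and ratios — s1: 20/1 = 20; s2: 24/1 = 24; s3: 15/1 = 15.
Smallest ratio is 15 in the row of s3, so s3 leaves.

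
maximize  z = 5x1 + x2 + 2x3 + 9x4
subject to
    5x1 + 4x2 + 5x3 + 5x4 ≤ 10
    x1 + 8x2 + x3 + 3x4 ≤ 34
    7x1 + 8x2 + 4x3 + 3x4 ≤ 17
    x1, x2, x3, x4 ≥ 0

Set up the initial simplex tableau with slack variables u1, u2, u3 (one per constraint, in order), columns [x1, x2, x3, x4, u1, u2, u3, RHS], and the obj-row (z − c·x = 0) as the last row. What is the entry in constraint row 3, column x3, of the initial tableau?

4

Constraint 3 has coefficient 4 on x3.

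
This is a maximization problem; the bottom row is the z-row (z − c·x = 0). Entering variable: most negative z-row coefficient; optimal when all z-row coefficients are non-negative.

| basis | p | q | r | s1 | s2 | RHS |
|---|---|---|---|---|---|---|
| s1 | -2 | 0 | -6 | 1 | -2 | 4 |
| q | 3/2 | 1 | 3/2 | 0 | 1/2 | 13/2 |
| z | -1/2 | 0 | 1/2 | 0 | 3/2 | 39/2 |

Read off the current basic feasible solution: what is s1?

s1 is basic (row 1); its value is the RHS of that row, 4.

4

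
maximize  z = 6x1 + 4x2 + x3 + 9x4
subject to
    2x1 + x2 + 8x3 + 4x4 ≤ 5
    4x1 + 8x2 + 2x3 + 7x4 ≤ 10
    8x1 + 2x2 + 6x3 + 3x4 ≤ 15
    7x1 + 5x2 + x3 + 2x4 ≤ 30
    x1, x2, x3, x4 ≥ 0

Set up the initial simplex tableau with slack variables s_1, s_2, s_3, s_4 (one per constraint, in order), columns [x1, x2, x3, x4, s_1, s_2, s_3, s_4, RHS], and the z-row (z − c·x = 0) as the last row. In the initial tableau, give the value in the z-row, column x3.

The z-row carries the negated objective coefficients: the x3 entry is -1.

-1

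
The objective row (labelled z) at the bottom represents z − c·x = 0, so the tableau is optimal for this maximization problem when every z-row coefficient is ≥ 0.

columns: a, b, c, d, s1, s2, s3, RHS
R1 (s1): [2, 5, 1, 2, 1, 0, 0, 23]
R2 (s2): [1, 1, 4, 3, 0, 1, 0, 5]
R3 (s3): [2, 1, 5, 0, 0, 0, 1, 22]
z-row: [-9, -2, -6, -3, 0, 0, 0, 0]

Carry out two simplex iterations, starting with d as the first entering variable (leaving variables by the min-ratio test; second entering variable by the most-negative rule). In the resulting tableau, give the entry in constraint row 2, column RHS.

5

Ratio test on column d — row 1: 23/2 = 23/2; row 2: 5/3 = 5/3; row 3: entry 0 ≤ 0. Minimum is 5/3 at row 2 (s2 leaves); pivot element 3.
Divide row 2 by 3; eliminate column d from the other rows.
Second iteration: most negative z-row entry is -8 in column a, so a enters.
Ratio test on column a — row 1: (59/3)/(4/3) = 59/4; row 2: (5/3)/(1/3) = 5; row 3: 22/2 = 11. Minimum is 5 at row 2 (d leaves); pivot element 1/3.
Divide row 2 by 1/3; eliminate column a from the other rows.
After both pivots, the entry at constraint row 2, column RHS is 5.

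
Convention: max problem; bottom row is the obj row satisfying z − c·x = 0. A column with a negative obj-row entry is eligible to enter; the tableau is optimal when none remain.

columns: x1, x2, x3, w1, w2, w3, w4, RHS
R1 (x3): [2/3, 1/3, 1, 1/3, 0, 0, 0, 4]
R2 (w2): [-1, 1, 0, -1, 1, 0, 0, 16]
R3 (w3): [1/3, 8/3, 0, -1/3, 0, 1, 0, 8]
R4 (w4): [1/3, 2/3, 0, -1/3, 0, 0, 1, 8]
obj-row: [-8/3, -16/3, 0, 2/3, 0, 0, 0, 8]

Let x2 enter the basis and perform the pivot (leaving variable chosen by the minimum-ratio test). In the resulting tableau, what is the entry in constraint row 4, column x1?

1/4

Ratio test on column x2 — row 1: 4/(1/3) = 12; row 2: 16/1 = 16; row 3: 8/(8/3) = 3; row 4: 8/(2/3) = 12. Minimum is 3 at row 3 (w3 leaves); pivot element 8/3.
Divide row 3 by 8/3; eliminate column x2 from the other rows.
Row 4 update in column x1: 1/3 − (2/3)·(1/8) = 1/4.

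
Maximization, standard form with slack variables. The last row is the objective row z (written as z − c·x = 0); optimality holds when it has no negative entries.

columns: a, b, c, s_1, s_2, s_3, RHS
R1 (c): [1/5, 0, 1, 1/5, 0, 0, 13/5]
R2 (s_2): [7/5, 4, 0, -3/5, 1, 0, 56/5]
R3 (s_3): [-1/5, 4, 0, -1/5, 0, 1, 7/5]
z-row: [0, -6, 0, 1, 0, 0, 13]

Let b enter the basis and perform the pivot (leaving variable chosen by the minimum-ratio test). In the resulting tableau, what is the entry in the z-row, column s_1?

Ratio test on column b — row 1: entry 0 ≤ 0; row 2: (56/5)/4 = 14/5; row 3: (7/5)/4 = 7/20. Minimum is 7/20 at row 3 (s_3 leaves); pivot element 4.
Divide row 3 by 4; eliminate column b from the other rows.
z-row update in column s_1: 1 − (-6)·(-1/20) = 7/10.

7/10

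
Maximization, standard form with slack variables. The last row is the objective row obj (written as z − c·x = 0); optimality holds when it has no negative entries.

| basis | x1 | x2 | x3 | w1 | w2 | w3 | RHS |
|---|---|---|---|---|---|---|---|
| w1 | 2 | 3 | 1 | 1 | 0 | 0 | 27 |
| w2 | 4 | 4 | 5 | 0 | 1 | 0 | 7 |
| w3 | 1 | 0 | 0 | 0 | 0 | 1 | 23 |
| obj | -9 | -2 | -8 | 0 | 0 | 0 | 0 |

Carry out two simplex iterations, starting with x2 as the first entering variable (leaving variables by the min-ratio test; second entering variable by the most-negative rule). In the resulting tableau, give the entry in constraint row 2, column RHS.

Ratio test on column x2 — row 1: 27/3 = 9; row 2: 7/4 = 7/4; row 3: entry 0 ≤ 0. Minimum is 7/4 at row 2 (w2 leaves); pivot element 4.
Divide row 2 by 4; eliminate column x2 from the other rows.
Second iteration: most negative obj-row entry is -7 in column x1, so x1 enters.
Ratio test on column x1 — row 1: entry -1 ≤ 0; row 2: (7/4)/1 = 7/4; row 3: 23/1 = 23. Minimum is 7/4 at row 2 (x2 leaves); pivot element 1.
Divide row 2 by 1; eliminate column x1 from the other rows.
After both pivots, the entry at constraint row 2, column RHS is 7/4.

7/4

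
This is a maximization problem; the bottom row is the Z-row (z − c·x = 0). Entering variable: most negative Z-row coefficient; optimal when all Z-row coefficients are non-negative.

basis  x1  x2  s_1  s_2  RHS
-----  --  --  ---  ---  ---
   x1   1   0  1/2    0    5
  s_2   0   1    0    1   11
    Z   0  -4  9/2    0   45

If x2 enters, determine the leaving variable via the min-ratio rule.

Column x2 entries and ratios — x1: 0 ≤ 0, skip; s_2: 11/1 = 11.
Smallest ratio is 11 in the row of s_2, so s_2 leaves.

s_2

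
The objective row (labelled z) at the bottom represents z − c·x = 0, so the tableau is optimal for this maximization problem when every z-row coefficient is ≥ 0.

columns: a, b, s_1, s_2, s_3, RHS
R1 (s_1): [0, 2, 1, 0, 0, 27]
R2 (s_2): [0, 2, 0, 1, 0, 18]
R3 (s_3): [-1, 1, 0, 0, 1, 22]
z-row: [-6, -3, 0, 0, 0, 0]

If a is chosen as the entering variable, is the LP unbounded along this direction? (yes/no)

yes

Every constraint-row entry in column a is ≤ 0, so increasing a is unbounded.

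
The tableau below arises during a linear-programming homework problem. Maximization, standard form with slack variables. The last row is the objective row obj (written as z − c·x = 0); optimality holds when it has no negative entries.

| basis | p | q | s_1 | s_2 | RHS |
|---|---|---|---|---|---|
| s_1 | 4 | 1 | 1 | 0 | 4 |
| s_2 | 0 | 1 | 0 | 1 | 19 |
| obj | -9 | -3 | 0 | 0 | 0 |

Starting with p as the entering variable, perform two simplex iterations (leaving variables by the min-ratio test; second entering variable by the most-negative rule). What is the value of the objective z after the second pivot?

Ratio test on column p — row 1: 4/4 = 1; row 2: entry 0 ≤ 0. Minimum is 1 at row 1 (s_1 leaves); pivot element 4.
Pivot on row 1; the obj-row RHS becomes 0 − (-9)·1 = 9.
Next entering variable (most negative obj-row entry -3/4): q.
Ratio test on column q — row 1: 1/(1/4) = 4; row 2: 19/1 = 19. Minimum is 4 at row 1 (p leaves); pivot element 1/4.
After the second pivot the obj-row RHS is 9 − (-3/4)·4 = 12.

12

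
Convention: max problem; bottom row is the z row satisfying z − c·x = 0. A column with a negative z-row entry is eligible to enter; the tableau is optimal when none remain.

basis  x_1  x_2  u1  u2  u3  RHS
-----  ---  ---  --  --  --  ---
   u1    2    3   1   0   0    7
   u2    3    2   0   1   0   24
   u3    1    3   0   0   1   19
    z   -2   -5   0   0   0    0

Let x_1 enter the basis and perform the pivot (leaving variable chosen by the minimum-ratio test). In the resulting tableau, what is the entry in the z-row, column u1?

Ratio test on column x_1 — row 1: 7/2 = 7/2; row 2: 24/3 = 8; row 3: 19/1 = 19. Minimum is 7/2 at row 1 (u1 leaves); pivot element 2.
Divide row 1 by 2; eliminate column x_1 from the other rows.
z-row update in column u1: 0 − (-2)·(1/2) = 1.

1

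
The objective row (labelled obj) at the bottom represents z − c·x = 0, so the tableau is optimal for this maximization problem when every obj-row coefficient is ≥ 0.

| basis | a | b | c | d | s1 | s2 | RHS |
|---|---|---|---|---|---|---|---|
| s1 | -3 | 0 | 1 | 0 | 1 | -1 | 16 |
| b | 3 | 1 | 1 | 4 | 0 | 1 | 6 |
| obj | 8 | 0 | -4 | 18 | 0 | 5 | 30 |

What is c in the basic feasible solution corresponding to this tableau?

c is not in the basis, so in the current basic feasible solution c = 0.

0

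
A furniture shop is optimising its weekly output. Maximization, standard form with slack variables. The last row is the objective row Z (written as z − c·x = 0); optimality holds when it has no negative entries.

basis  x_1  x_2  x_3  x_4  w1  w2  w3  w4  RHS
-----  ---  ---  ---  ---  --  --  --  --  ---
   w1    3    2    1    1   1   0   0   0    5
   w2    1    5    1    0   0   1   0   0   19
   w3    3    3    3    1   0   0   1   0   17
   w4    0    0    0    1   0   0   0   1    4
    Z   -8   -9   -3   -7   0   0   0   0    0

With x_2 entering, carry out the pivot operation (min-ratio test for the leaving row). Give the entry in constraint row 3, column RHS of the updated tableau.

19/2

Ratio test on column x_2 — row 1: 5/2 = 5/2; row 2: 19/5 = 19/5; row 3: 17/3 = 17/3; row 4: entry 0 ≤ 0. Minimum is 5/2 at row 1 (w1 leaves); pivot element 2.
Divide row 1 by 2; eliminate column x_2 from the other rows.
Row 3 update in column RHS: 17 − 3·(5/2) = 19/2.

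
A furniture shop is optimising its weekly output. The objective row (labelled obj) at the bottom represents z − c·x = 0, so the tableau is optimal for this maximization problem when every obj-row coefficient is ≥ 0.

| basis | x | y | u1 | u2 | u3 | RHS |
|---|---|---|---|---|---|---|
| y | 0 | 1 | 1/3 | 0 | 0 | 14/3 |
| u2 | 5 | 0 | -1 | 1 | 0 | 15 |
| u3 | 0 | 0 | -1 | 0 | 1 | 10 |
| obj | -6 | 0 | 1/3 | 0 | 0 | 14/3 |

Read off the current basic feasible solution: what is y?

y is basic (row 1); its value is the RHS of that row, 14/3.

14/3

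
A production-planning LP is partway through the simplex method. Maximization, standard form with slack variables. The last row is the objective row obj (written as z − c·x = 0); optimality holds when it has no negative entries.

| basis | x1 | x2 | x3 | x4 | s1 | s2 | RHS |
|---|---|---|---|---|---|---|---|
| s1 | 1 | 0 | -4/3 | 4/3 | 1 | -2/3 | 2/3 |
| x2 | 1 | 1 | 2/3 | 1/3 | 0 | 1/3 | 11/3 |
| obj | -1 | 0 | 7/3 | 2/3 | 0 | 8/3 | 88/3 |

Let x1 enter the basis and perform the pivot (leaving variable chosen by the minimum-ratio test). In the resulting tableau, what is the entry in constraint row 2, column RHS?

Ratio test on column x1 — row 1: (2/3)/1 = 2/3; row 2: (11/3)/1 = 11/3. Minimum is 2/3 at row 1 (s1 leaves); pivot element 1.
Divide row 1 by 1; eliminate column x1 from the other rows.
Row 2 update in column RHS: 11/3 − 1·(2/3) = 3.

3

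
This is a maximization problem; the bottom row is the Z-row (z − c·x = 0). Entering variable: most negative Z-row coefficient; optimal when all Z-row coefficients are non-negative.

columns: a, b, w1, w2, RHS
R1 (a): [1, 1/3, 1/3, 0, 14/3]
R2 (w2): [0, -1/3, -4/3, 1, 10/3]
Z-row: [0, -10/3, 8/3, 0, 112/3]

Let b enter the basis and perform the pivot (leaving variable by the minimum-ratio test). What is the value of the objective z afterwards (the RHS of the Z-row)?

Ratio test on column b — row 1: (14/3)/(1/3) = 14; row 2: entry -1/3 ≤ 0. Minimum is 14 at row 1 (a leaves); pivot element 1/3.
Pivot on row 1; the Z-row RHS becomes 112/3 − (-10/3)·14 = 84.

84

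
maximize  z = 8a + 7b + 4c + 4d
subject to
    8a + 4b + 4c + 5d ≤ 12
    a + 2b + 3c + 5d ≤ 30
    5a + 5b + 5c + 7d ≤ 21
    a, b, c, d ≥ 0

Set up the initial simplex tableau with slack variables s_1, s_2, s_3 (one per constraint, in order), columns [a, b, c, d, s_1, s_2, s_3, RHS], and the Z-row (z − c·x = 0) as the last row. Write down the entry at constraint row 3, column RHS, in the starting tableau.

21

The RHS of constraint 3 is b_3 = 21.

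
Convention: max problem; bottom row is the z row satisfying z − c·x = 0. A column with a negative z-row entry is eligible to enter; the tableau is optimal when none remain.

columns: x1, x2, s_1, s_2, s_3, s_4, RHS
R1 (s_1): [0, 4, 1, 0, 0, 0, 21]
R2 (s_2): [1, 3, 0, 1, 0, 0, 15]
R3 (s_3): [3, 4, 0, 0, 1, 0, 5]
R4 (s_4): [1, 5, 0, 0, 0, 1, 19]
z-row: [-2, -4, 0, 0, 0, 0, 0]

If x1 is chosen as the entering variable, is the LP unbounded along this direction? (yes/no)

Column x1 has positive entries in row(s) 2, 3, 4, so the ratio test bounds it — not unbounded.

no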